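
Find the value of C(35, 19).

4059928950

C(35,19) = C(35,16) by symmetry.
C(35,16) = (35·34·33·32·31·30·29·28·27·26·25·24·23·22·21·20) / 16! = 84945040381058457600000 / 20922789888000 = 4059928950.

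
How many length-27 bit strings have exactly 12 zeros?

Choose the 12 positions: C(27,12) = 17383860.

17383860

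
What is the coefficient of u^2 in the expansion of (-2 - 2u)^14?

1490944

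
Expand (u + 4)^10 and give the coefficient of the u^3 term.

1966080

The general term is C(10,j)·(u)^j·(4)^(10-j); the u^3 term has j = 3.
C(10,3) = 120.
Coefficient = C(10,3) · 4^7 = 120 · 16384 = 1966080.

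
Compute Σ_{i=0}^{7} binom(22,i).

1 + 22 + 231 + 1540 + 7315 + 26334 + 74613 + 170544 = 280600.

280600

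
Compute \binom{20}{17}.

C(20,17) = C(20,3) by symmetry.
C(20,3) = (20·19·18) / 3! = 6840 / 6 = 1140.

1140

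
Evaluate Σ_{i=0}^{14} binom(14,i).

16384

The entries of row 14 sum to 2^14 = 16384.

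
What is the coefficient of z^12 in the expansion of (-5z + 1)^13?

The general term is C(13,j)·(-5z)^j·(1)^(13-j); the z^12 term has j = 12.
C(13,12) = 13.
Coefficient = C(13,12) · (-5)^12 = 13 · 244140625 = 3173828125.

3173828125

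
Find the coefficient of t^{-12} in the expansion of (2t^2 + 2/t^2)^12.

General term: C(12,j)·(2t^2)^j·(2/t^2)^(12-j), with t-exponent 2j − 2(12−j) = 4j − 24.
Set 4j − 24 = -12: j = 3.
C(12,3) = 220; 2^3 = 8; 2^9 = 512.
Coefficient = 220 · 8 · 512 = 901120.

901120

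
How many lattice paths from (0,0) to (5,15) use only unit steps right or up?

15504

Each path is a sequence of 20 steps with 5 rights: C(20,5) = 15504.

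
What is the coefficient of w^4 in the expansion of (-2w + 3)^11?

11547360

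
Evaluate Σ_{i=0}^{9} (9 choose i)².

48620

By Vandermonde's identity, Σ C(9,i)² = C(18,9) = 48620.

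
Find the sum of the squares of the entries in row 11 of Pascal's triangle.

Σ C(11,i)² is the coefficient of x^11 in (1+x)^11(1+x)^11 = (1+x)^22, i.e. C(22,11) = 705432.

705432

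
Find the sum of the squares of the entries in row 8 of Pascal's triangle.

Σ C(8,j)² is the coefficient of x^8 in (1+x)^8(1+x)^8 = (1+x)^16, i.e. C(16,8) = 12870.

12870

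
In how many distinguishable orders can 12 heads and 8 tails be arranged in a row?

125970

Choose positions for the heads: C(20,12) = 125970.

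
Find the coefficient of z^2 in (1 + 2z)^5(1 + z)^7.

131

Coefficient of z^2 = Σ_{j} C(5,j)·2^j·C(7,2-j)·1^(2-j) for j from 0 to 2.
= 21 + 70 + 40 = 131.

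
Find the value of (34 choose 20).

1391975640

C(34,20) = C(34,14) by symmetry.
C(34,14) = (34·33·32·31·30·29·28·27·26·25·24·23·22·21) / 14! = 121350057687226368000 / 87178291200 = 1391975640.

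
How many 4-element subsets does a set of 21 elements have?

C(21,4) = (21·20·19·18) / 4! = 143640 / 24 = 5985.

5985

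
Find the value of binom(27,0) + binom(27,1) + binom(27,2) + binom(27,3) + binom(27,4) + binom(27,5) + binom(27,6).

397594

1 + 27 + 351 + 2925 + 17550 + 80730 + 296010 = 397594.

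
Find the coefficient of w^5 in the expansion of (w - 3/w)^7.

General term: C(7,j)·(w)^j·(-3/w)^(7-j), with w-exponent 1j − 1(7−j) = 2j − 7.
Set 2j − 7 = 5: j = 6.
C(7,6) = 7; 1^6 = 1; (-3)^1 = -3.
Coefficient = 7 · 1 · (-3) = -21.

-21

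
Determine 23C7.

245157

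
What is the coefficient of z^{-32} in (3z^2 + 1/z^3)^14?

General term: C(14,j)·(3z^2)^j·(1/z^3)^(14-j), with z-exponent 2j − 3(14−j) = 5j − 42.
Set 5j − 42 = -32: j = 2.
C(14,2) = 91; 3^2 = 9; 1^12 = 1.
Coefficient = 91 · 9 · 1 = 819.

819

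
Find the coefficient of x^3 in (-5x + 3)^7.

-354375

The general term is C(7,j)·(-5x)^j·(3)^(7-j); the x^3 term has j = 3.
C(7,3) = 35.
Coefficient = C(7,3) · (-5)^3 · 3^4 = 35 · (-125) · 81 = -354375.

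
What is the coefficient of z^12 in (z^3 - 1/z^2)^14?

3003

General term: C(14,j)·(z^3)^j·(-1/z^2)^(14-j), with z-exponent 3j − 2(14−j) = 5j − 28.
Set 5j − 28 = 12: j = 8.
C(14,8) = 3003; 1^8 = 1; (-1)^6 = 1.
Coefficient = 3003 · 1 · 1 = 3003.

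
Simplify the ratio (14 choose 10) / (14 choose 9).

1/2

C(n,k+1)/C(n,k) = (n−k)/(k+1) = (14−9)/(9+1) = 5/10 = 1/2.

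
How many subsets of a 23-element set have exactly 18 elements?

Choose the 18 positions: C(23,18) = 33649.

33649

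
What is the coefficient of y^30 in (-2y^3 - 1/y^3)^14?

General term: C(14,j)·(-2y^3)^j·(-1/y^3)^(14-j), with y-exponent 3j − 3(14−j) = 6j − 42.
Set 6j − 42 = 30: j = 12.
C(14,12) = 91; (-2)^12 = 4096; (-1)^2 = 1.
Coefficient = 91 · 4096 · 1 = 372736.

372736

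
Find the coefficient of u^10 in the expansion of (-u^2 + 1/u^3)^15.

-1365

General term: C(15,j)·(-u^2)^j·(1/u^3)^(15-j), with u-exponent 2j − 3(15−j) = 5j − 45.
Set 5j − 45 = 10: j = 11.
C(15,11) = 1365; (-1)^11 = -1; 1^4 = 1.
Coefficient = 1365 · (-1) · 1 = -1365.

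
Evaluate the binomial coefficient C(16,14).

C(16,14) = C(16,2) by symmetry.
C(16,2) = (16·15) / 2! = 240 / 2 = 120.

120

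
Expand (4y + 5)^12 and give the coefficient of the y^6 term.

59136000000

The general term is C(12,j)·(4y)^j·(5)^(12-j); the y^6 term has j = 6.
C(12,6) = 924.
Coefficient = C(12,6) · 4^6 · 5^6 = 924 · 4096 · 15625 = 59136000000.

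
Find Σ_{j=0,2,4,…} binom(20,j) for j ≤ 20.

Even-j terms of row 20 sum to 2^19 = 524288.

524288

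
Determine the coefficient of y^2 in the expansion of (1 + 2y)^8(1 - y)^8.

Coefficient of y^2 = Σ_{j} C(8,j)·2^j·C(8,2-j)·(-1)^(2-j) for j from 0 to 2.
= 28 + (-128) + 112 = 12.

12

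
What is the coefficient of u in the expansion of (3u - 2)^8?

-3072

The general term is C(8,j)·(3u)^j·(-2)^(8-j); the u^1 term has j = 1.
C(8,1) = 8.
Coefficient = C(8,1) · 3^1 · (-2)^7 = 8 · 3 · (-128) = -3072.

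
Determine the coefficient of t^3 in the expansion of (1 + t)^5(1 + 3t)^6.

Coefficient of t^3 = Σ_{j} C(5,j)·1^j·C(6,3-j)·3^(3-j) for j from 0 to 3.
= 540 + 675 + 180 + 10 = 1405.

1405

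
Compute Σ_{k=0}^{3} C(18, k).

988

1 + 18 + 153 + 816 = 988.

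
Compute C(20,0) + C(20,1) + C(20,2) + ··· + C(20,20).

The entries of row 20 sum to 2^20 = 1048576.

1048576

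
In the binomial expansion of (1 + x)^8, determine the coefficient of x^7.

The general term is C(8,j)·(1)^j·(x)^(8-j); the x^7 term has j = 1.
C(8,1) = 8.
Coefficient = C(8,1) = 8.

8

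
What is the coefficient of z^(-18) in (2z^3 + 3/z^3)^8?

34992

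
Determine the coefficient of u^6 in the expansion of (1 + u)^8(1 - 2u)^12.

Coefficient of u^6 = Σ_{j} C(8,j)·1^j·C(12,6-j)·(-2)^(6-j) for j from 0 to 6.
= 59136 + (-202752) + 221760 + (-98560) + 18480 + (-1344) + 28 = -3252.

-3252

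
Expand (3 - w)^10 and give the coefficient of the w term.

The general term is C(10,j)·(3)^j·(-w)^(10-j); the w^1 term has j = 9.
C(10,9) = 10.
Coefficient = C(10,9) · 3^9 · (-1)^1 = 10 · 19683 · (-1) = -196830.

-196830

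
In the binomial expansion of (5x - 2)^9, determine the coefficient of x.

11520

The general term is C(9,j)·(5x)^j·(-2)^(9-j); the x^1 term has j = 1.
C(9,1) = 9.
Coefficient = C(9,1) · 5^1 · (-2)^8 = 9 · 5 · 256 = 11520.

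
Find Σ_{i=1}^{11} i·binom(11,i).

11264

Differentiating (1+x)^11 and setting x=1: Σ i·C(11,i) = 11·2^10 = 11264.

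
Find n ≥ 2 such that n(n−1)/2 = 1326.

52

n(n−1)/2 = 1326 ⇒ n(n−1) = 2652. Since 52·51 = 2652, n = 52.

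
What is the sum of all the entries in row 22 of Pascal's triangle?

4194304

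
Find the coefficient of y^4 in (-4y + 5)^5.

6400

The general term is C(5,j)·(-4y)^j·(5)^(5-j); the y^4 term has j = 4.
C(5,4) = 5.
Coefficient = C(5,4) · (-4)^4 · 5^1 = 5 · 256 · 5 = 6400.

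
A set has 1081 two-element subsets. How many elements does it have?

n(n−1)/2 = 1081 ⇒ n(n−1) = 2162. Since 47·46 = 2162, n = 47.

47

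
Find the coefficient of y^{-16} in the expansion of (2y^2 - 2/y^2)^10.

-10240

General term: C(10,j)·(2y^2)^j·(-2/y^2)^(10-j), with y-exponent 2j − 2(10−j) = 4j − 20.
Set 4j − 20 = -16: j = 1.
C(10,1) = 10; 2^1 = 2; (-2)^9 = -512.
Coefficient = 10 · 2 · (-512) = -10240.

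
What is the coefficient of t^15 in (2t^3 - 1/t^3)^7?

General term: C(7,j)·(2t^3)^j·(-1/t^3)^(7-j), with t-exponent 3j − 3(7−j) = 6j − 21.
Set 6j − 21 = 15: j = 6.
C(7,6) = 7; 2^6 = 64; (-1)^1 = -1.
Coefficient = 7 · 64 · (-1) = -448.

-448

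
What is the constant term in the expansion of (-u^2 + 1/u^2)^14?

-3432

General term: C(14,j)·(-u^2)^j·(1/u^2)^(14-j), with u-exponent 2j − 2(14−j) = 4j − 28.
Set 4j − 28 = 0: j = 7.
C(14,7) = 3432; (-1)^7 = -1; 1^7 = 1.
Coefficient = 3432 · (-1) · 1 = -3432.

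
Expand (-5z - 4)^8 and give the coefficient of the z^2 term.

2867200

The general term is C(8,j)·(-5z)^j·(-4)^(8-j); the z^2 term has j = 2.
C(8,2) = 28.
Coefficient = C(8,2) · (-5)^2 · (-4)^6 = 28 · 25 · 4096 = 2867200.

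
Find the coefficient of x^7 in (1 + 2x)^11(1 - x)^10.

4500

Coefficient of x^7 = Σ_{j} C(11,j)·2^j·C(10,7-j)·(-1)^(7-j) for j from 0 to 7.
= (-120) + 4620 + (-55440) + 277200 + (-633600) + 665280 + (-295680) + 42240 = 4500.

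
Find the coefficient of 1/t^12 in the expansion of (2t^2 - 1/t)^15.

30

General term: C(15,j)·(2t^2)^j·(-1/t)^(15-j), with t-exponent 2j − 1(15−j) = 3j − 15.
Set 3j − 15 = -12: j = 1.
C(15,1) = 15; 2^1 = 2; (-1)^14 = 1.
Coefficient = 15 · 2 · 1 = 30.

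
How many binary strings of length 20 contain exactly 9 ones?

167960

Choose the 9 positions: C(20,9) = 167960.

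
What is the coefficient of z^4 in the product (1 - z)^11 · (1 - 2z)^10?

Coefficient of z^4 = Σ_{j} C(11,j)·(-1)^j·C(10,4-j)·(-2)^(4-j) for j from 0 to 4.
= 3360 + 10560 + 9900 + 3300 + 330 = 27450.

27450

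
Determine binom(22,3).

C(22,3) = (22·21·20) / 3! = 9240 / 6 = 1540.

1540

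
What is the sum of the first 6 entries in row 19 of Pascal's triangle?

16664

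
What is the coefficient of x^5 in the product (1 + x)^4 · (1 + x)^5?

(1 + x)^4(1 + x)^5 = (1 + x)^9, so the coefficient of x^5 is C(9,5)·1^5 = 126·1 = 126.

126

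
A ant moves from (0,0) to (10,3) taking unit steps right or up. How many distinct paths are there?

Each path is a sequence of 13 steps with 10 rights: C(13,10) = 286.

286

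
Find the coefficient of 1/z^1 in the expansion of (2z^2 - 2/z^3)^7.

General term: C(7,j)·(2z^2)^j·(-2/z^3)^(7-j), with z-exponent 2j − 3(7−j) = 5j − 21.
Set 5j − 21 = -1: j = 4.
C(7,4) = 35; 2^4 = 16; (-2)^3 = -8.
Coefficient = 35 · 16 · (-8) = -4480.

-4480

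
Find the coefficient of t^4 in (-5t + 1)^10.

The general term is C(10,j)·(-5t)^j·(1)^(10-j); the t^4 term has j = 4.
C(10,4) = 210.
Coefficient = C(10,4) · (-5)^4 = 210 · 625 = 131250.

131250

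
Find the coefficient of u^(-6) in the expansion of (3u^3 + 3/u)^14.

435250179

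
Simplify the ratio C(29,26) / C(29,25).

C(n,k+1)/C(n,k) = (n−k)/(k+1) = (29−25)/(25+1) = 4/26 = 2/13.

2/13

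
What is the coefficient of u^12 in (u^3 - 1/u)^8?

General term: C(8,j)·(u^3)^j·(-1/u)^(8-j), with u-exponent 3j − 1(8−j) = 4j − 8.
Set 4j − 8 = 12: j = 5.
C(8,5) = 56; 1^5 = 1; (-1)^3 = -1.
Coefficient = 56 · 1 · (-1) = -56.

-56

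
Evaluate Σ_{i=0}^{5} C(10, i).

638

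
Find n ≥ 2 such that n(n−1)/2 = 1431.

54

n(n−1)/2 = 1431 ⇒ n(n−1) = 2862. Since 54·53 = 2862, n = 54.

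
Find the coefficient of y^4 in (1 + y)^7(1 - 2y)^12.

Coefficient of y^4 = Σ_{j} C(7,j)·1^j·C(12,4-j)·(-2)^(4-j) for j from 0 to 4.
= 7920 + (-12320) + 5544 + (-840) + 35 = 339.

339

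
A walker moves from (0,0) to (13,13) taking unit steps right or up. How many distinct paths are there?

10400600

Each path is a sequence of 26 steps with 13 rights: C(26,13) = 10400600.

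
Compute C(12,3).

220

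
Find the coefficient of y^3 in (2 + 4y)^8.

The general term is C(8,j)·(2)^j·(4y)^(8-j); the y^3 term has j = 5.
C(8,5) = 56.
Coefficient = C(8,5) · 2^5 · 4^3 = 56 · 32 · 64 = 114688.

114688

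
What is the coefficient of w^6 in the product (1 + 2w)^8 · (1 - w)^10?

210

Coefficient of w^6 = Σ_{j} C(8,j)·2^j·C(10,6-j)·(-1)^(6-j) for j from 0 to 6.
= 210 + (-4032) + 23520 + (-53760) + 50400 + (-17920) + 1792 = 210.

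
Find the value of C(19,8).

C(19,8) = (19·18·17·16·15·14·13·12) / 8! = 3047466240 / 40320 = 75582.

75582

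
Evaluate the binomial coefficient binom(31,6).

736281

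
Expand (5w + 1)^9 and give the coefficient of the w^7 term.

2812500

The general term is C(9,j)·(5w)^j·(1)^(9-j); the w^7 term has j = 7.
C(9,7) = 36.
Coefficient = C(9,7) · 5^7 = 36 · 78125 = 2812500.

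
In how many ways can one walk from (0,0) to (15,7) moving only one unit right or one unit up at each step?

Each path is a sequence of 22 steps with 15 rights: C(22,15) = 170544.

170544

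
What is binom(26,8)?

1562275

C(26,8) = (26·25·24·23·22·21·20·19) / 8! = 62990928000 / 40320 = 1562275.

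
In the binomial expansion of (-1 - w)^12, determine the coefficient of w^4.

The general term is C(12,j)·(-1)^j·(-w)^(12-j); the w^4 term has j = 8.
C(12,8) = 495.
Coefficient = C(12,8) = 495.

495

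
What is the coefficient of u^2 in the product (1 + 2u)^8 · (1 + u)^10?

317

Coefficient of u^2 = Σ_{j} C(8,j)·2^j·C(10,2-j)·1^(2-j) for j from 0 to 2.
= 45 + 160 + 112 = 317.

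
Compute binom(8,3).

C(8,3) = (8·7·6) / 3! = 336 / 6 = 56.

56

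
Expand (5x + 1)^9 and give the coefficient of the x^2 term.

900

The general term is C(9,j)·(5x)^j·(1)^(9-j); the x^2 term has j = 2.
C(9,2) = 36.
Coefficient = C(9,2) · 5^2 = 36 · 25 = 900.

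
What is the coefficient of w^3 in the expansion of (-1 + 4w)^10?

-7680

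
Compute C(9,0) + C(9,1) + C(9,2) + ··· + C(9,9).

The entries of row 9 sum to 2^9 = 512.

512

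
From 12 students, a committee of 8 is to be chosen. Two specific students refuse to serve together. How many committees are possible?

285

All 8-subsets: C(12,8) = 495. Those containing both fixed elements: C(10,6) = 210.
495 − 210 = 285.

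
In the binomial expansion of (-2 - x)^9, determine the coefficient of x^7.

-144

The general term is C(9,j)·(-2)^j·(-x)^(9-j); the x^7 term has j = 2.
C(9,2) = 36.
Coefficient = C(9,2) · (-2)^2 · (-1)^7 = 36 · 4 · (-1) = -144.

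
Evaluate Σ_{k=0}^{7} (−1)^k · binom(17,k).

The partial alternating sum Σ_{k=0}^{7} (−1)^k C(17,k) = (−1)^7 C(16,7) = -11440.

-11440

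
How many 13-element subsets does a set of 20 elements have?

77520

C(20,13) = C(20,7) by symmetry.
C(20,7) = (20·19·18·17·16·15·14) / 7! = 390700800 / 5040 = 77520.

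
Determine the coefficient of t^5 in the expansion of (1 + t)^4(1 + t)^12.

4368

(1 + t)^4(1 + t)^12 = (1 + t)^16, so the coefficient of t^5 is C(16,5)·1^5 = 4368·1 = 4368.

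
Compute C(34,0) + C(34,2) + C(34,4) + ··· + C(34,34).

Half of (1+1)^34 + (1−1)^34 gives the even-index sum: 2^33 = 8589934592.

8589934592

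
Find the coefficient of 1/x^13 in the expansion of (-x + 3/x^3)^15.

14073345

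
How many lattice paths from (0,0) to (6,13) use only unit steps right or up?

27132

Each path is a sequence of 19 steps with 6 rights: C(19,6) = 27132.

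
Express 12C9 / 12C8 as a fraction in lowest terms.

4/9

C(n,k+1)/C(n,k) = (n−k)/(k+1) = (12−8)/(8+1) = 4/9.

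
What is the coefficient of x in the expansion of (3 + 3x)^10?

The general term is C(10,j)·(3)^j·(3x)^(10-j); the x^1 term has j = 9.
C(10,9) = 10.
Coefficient = C(10,9) · 3^9 · 3^1 = 10 · 19683 · 3 = 590490.

590490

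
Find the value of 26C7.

657800

C(26,7) = (26·25·24·23·22·21·20) / 7! = 3315312000 / 5040 = 657800.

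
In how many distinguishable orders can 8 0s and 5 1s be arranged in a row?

1287

Choose positions for the 0s: C(13,8) = 1287.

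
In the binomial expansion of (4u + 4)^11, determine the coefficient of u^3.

692060160

The general term is C(11,j)·(4u)^j·(4)^(11-j); the u^3 term has j = 3.
C(11,3) = 165.
Coefficient = C(11,3) · 4^3 · 4^8 = 165 · 64 · 65536 = 692060160.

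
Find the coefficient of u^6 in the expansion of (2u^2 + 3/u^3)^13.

29652480

General term: C(13,j)·(2u^2)^j·(3/u^3)^(13-j), with u-exponent 2j − 3(13−j) = 5j − 39.
Set 5j − 39 = 6: j = 9.
C(13,9) = 715; 2^9 = 512; 3^4 = 81.
Coefficient = 715 · 512 · 81 = 29652480.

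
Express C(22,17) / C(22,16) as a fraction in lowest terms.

6/17

C(n,k+1)/C(n,k) = (n−k)/(k+1) = (22−16)/(16+1) = 6/17.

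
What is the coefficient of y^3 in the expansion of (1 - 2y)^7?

The general term is C(7,j)·(1)^j·(-2y)^(7-j); the y^3 term has j = 4.
C(7,4) = 35.
Coefficient = C(7,4) · (-2)^3 = 35 · (-8) = -280.

-280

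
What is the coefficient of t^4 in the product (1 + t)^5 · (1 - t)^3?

0

Coefficient of t^4 = Σ_{j} C(5,j)·1^j·C(3,4-j)·(-1)^(4-j) for j from 1 to 4.
= (-5) + 30 + (-30) + 5 = 0.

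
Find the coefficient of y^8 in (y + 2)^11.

1320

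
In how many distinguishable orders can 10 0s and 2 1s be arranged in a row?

Choose positions for the 0s: C(12,10) = 66.

66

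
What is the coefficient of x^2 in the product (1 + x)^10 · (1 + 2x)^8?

Coefficient of x^2 = Σ_{j} C(10,j)·1^j·C(8,2-j)·2^(2-j) for j from 0 to 2.
= 112 + 160 + 45 = 317.

317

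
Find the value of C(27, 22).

80730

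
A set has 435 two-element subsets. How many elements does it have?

n(n−1)/2 = 435 ⇒ n(n−1) = 870. Since 30·29 = 870, n = 30.

30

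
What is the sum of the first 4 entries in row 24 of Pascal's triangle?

2325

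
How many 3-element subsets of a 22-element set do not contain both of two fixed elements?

All 3-subsets: C(22,3) = 1540. Those containing both fixed elements: C(20,1) = 20.
1540 − 20 = 1520.

1520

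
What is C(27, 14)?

C(27,14) = C(27,13) by symmetry.
C(27,13) = (27·26·25·24·23·22·21·20·19·18·17·16·15) / 13! = 124903451312640000 / 6227020800 = 20058300.

20058300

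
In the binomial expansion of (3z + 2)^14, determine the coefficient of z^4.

The general term is C(14,j)·(3z)^j·(2)^(14-j); the z^4 term has j = 4.
C(14,4) = 1001.
Coefficient = C(14,4) · 3^4 · 2^10 = 1001 · 81 · 1024 = 83026944.

83026944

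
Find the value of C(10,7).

C(10,7) = C(10,3) by symmetry.
C(10,3) = (10·9·8) / 3! = 720 / 6 = 120.

120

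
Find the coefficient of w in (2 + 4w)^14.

458752

The general term is C(14,j)·(2)^j·(4w)^(14-j); the w^1 term has j = 13.
C(14,13) = 14.
Coefficient = C(14,13) · 2^13 · 4^1 = 14 · 8192 · 4 = 458752.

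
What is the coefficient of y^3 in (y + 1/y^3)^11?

General term: C(11,j)·(y)^j·(1/y^3)^(11-j), with y-exponent 1j − 3(11−j) = 4j − 33.
Set 4j − 33 = 3: j = 9.
C(11,9) = 55; 1^9 = 1; 1^2 = 1.
Coefficient = 55 · 1 · 1 = 55.

55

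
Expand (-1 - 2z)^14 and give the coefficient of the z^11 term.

The general term is C(14,j)·(-1)^j·(-2z)^(14-j); the z^11 term has j = 3.
C(14,3) = 364.
Coefficient = C(14,3) · (-1)^3 · (-2)^11 = 364 · (-1) · (-2048) = 745472.

745472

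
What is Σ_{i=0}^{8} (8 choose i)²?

12870

By Vandermonde's identity, Σ C(8,i)² = C(16,8) = 12870.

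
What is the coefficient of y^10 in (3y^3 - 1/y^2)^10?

General term: C(10,j)·(3y^3)^j·(-1/y^2)^(10-j), with y-exponent 3j − 2(10−j) = 5j − 20.
Set 5j − 20 = 10: j = 6.
C(10,6) = 210; 3^6 = 729; (-1)^4 = 1.
Coefficient = 210 · 729 · 1 = 153090.

153090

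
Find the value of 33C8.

13884156

C(33,8) = (33·32·31·30·29·28·27·26) / 8! = 559809169920 / 40320 = 13884156.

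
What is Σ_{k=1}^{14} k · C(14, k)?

Differentiating (1+x)^14 and setting x=1: Σ k·C(14,k) = 14·2^13 = 114688.

114688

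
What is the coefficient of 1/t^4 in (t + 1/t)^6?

6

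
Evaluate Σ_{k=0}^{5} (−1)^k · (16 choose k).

The partial alternating sum Σ_{k=0}^{5} (−1)^k C(16,k) = (−1)^5 C(15,5) = -3003.

-3003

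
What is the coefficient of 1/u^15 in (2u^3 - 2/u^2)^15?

General term: C(15,j)·(2u^3)^j·(-2/u^2)^(15-j), with u-exponent 3j − 2(15−j) = 5j − 30.
Set 5j − 30 = -15: j = 3.
C(15,3) = 455; 2^3 = 8; (-2)^12 = 4096.
Coefficient = 455 · 8 · 4096 = 14909440.

14909440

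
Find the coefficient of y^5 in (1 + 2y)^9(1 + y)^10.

75744

Coefficient of y^5 = Σ_{j} C(9,j)·2^j·C(10,5-j)·1^(5-j) for j from 0 to 5.
= 252 + 3780 + 17280 + 30240 + 20160 + 4032 = 75744.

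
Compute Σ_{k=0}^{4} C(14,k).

1471

1 + 14 + 91 + 364 + 1001 = 1471.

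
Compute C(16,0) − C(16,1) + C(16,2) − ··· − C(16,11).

-1365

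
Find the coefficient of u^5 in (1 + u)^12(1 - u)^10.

90

Coefficient of u^5 = Σ_{j} C(12,j)·1^j·C(10,5-j)·(-1)^(5-j) for j from 0 to 5.
= (-252) + 2520 + (-7920) + 9900 + (-4950) + 792 = 90.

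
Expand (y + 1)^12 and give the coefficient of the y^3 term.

The general term is C(12,j)·(y)^j·(1)^(12-j); the y^3 term has j = 3.
C(12,3) = 220.
Coefficient = C(12,3) = 220.

220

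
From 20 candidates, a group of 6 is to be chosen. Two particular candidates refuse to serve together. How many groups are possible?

35700

All 6-subsets: C(20,6) = 38760. Those containing both fixed elements: C(18,4) = 3060.
38760 − 3060 = 35700.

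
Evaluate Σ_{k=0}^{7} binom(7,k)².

By Vandermonde's identity, Σ C(7,k)² = C(14,7) = 3432.

3432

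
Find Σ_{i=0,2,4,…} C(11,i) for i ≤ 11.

Even-i terms of row 11 sum to 2^10 = 1024.

1024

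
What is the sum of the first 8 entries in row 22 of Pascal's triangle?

280600

1 + 22 + 231 + 1540 + 7315 + 26334 + 74613 + 170544 = 280600.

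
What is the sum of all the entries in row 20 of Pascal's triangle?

1048576

Setting x = 1 in (1+x)^20 gives Σ C(20,j) = 2^20 = 1048576.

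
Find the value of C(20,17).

1140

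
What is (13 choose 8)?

1287

C(13,8) = C(13,5) by symmetry.
C(13,5) = (13·12·11·10·9) / 5! = 154440 / 120 = 1287.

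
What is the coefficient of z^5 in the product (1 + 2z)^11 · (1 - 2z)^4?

Coefficient of z^5 = Σ_{j} C(11,j)·2^j·C(4,5-j)·(-2)^(5-j) for j from 1 to 5.
= 352 + (-7040) + 31680 + (-42240) + 14784 = -2464.

-2464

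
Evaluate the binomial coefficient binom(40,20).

137846528820

C(40,20) = (40·39·38·37·36·35·34·33·32·31·30·29·28·27·26·25·24·23·22·21) / 20! = 335367096786357081410764800000 / 2432902008176640000 = 137846528820.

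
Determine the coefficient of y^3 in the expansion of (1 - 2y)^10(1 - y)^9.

Coefficient of y^3 = Σ_{j} C(10,j)·(-2)^j·C(9,3-j)·(-1)^(3-j) for j from 0 to 3.
= (-84) + (-720) + (-1620) + (-960) = -3384.

-3384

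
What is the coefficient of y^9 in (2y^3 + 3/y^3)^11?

General term: C(11,j)·(2y^3)^j·(3/y^3)^(11-j), with y-exponent 3j − 3(11−j) = 6j − 33.
Set 6j − 33 = 9: j = 7.
C(11,7) = 330; 2^7 = 128; 3^4 = 81.
Coefficient = 330 · 128 · 81 = 3421440.

3421440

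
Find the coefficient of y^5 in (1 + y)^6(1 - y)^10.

-36

Coefficient of y^5 = Σ_{j} C(6,j)·1^j·C(10,5-j)·(-1)^(5-j) for j from 0 to 5.
= (-252) + 1260 + (-1800) + 900 + (-150) + 6 = -36.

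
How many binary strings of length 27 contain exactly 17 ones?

Choose the 17 positions: C(27,17) = 8436285.

8436285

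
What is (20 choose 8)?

125970

C(20,8) = (20·19·18·17·16·15·14·13) / 8! = 5079110400 / 40320 = 125970.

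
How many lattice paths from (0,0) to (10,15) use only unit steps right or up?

3268760

Each path is a sequence of 25 steps with 10 rights: C(25,10) = 3268760.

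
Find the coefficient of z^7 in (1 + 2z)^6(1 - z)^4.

96

Coefficient of z^7 = Σ_{j} C(6,j)·2^j·C(4,7-j)·(-1)^(7-j) for j from 3 to 6.
= 160 + (-960) + 1152 + (-256) = 96.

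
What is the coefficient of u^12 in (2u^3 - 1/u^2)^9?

General term: C(9,j)·(2u^3)^j·(-1/u^2)^(9-j), with u-exponent 3j − 2(9−j) = 5j − 18.
Set 5j − 18 = 12: j = 6.
C(9,6) = 84; 2^6 = 64; (-1)^3 = -1.
Coefficient = 84 · 64 · (-1) = -5376.

-5376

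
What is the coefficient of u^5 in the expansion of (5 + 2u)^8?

224000

The general term is C(8,j)·(5)^j·(2u)^(8-j); the u^5 term has j = 3.
C(8,3) = 56.
Coefficient = C(8,3) · 5^3 · 2^5 = 56 · 125 · 32 = 224000.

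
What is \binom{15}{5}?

3003

C(15,5) = (15·14·13·12·11) / 5! = 360360 / 120 = 3003.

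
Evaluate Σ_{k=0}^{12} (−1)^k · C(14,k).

13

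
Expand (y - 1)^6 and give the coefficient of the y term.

The general term is C(6,j)·(y)^j·(-1)^(6-j); the y^1 term has j = 1.
C(6,1) = 6.
Coefficient = C(6,1) · (-1)^5 = 6 · (-1) = -6.

-6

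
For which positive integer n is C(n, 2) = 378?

28

n(n−1)/2 = 378 ⇒ n(n−1) = 756. Since 28·27 = 756, n = 28.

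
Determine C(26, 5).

65780

C(26,5) = (26·25·24·23·22) / 5! = 7893600 / 120 = 65780.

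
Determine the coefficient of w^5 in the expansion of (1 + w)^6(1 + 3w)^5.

Coefficient of w^5 = Σ_{j} C(6,j)·1^j·C(5,5-j)·3^(5-j) for j from 0 to 5.
= 243 + 2430 + 4050 + 1800 + 225 + 6 = 8754.

8754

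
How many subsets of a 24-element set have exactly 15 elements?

1307504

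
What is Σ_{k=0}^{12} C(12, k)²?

2704156

Σ C(12,k)² is the coefficient of x^12 in (1+x)^12(1+x)^12 = (1+x)^24, i.e. C(24,12) = 2704156.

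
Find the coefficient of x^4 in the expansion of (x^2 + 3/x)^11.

336798

General term: C(11,j)·(x^2)^j·(3/x)^(11-j), with x-exponent 2j − 1(11−j) = 3j − 11.
Set 3j − 11 = 4: j = 5.
C(11,5) = 462; 1^5 = 1; 3^6 = 729.
Coefficient = 462 · 1 · 729 = 336798.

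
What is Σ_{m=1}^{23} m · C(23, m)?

Since m·C(23,m) = 23·C(22,m−1), the sum is 23·2^22 = 23·4194304 = 96468992.

96468992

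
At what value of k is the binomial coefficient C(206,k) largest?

103

C(206,k) is maximized at k = 206/2 = 103.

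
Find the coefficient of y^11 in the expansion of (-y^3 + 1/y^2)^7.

-21

General term: C(7,j)·(-y^3)^j·(1/y^2)^(7-j), with y-exponent 3j − 2(7−j) = 5j − 14.
Set 5j − 14 = 11: j = 5.
C(7,5) = 21; (-1)^5 = -1; 1^2 = 1.
Coefficient = 21 · (-1) · 1 = -21.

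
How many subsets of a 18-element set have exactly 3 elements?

816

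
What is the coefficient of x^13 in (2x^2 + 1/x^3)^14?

General term: C(14,j)·(2x^2)^j·(1/x^3)^(14-j), with x-exponent 2j − 3(14−j) = 5j − 42.
Set 5j − 42 = 13: j = 11.
C(14,11) = 364; 2^11 = 2048; 1^3 = 1.
Coefficient = 364 · 2048 · 1 = 745472.

745472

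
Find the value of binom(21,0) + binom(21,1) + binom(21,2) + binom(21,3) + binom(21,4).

1 + 21 + 210 + 1330 + 5985 = 7547.

7547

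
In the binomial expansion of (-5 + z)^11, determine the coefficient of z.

The general term is C(11,j)·(-5)^j·(z)^(11-j); the z^1 term has j = 10.
C(11,10) = 11.
Coefficient = C(11,10) · (-5)^10 = 11 · 9765625 = 107421875.

107421875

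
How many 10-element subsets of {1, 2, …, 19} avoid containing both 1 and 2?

68068

All 10-subsets: C(19,10) = 92378. Those containing both fixed elements: C(17,8) = 24310.
92378 − 24310 = 68068.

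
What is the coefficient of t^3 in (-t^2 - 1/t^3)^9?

-84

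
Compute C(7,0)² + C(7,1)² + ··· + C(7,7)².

3432

By Vandermonde's identity, Σ C(7,j)² = C(14,7) = 3432.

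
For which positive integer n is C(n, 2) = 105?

n(n−1)/2 = 105 ⇒ n(n−1) = 210. Since 15·14 = 210, n = 15.

15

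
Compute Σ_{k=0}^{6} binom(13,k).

1 + 13 + 78 + 286 + 715 + 1287 + 1716 = 4096.

4096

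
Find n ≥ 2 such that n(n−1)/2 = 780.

n(n−1)/2 = 780 ⇒ n(n−1) = 1560. Since 40·39 = 1560, n = 40.

40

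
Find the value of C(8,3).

C(8,3) = (8·7·6) / 3! = 336 / 6 = 56.

56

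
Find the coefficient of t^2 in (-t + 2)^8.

The general term is C(8,j)·(-t)^j·(2)^(8-j); the t^2 term has j = 2.
C(8,2) = 28.
Coefficient = C(8,2) · 2^6 = 28 · 64 = 1792.

1792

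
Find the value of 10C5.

252

C(10,5) = (10·9·8·7·6) / 5! = 30240 / 120 = 252.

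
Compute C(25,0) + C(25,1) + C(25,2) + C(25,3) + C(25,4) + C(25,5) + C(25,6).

245506

1 + 25 + 300 + 2300 + 12650 + 53130 + 177100 = 245506.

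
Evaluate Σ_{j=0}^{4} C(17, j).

3214

1 + 17 + 136 + 680 + 2380 = 3214.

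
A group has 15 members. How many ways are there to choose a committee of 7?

6435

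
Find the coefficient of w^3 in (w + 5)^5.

The general term is C(5,j)·(w)^j·(5)^(5-j); the w^3 term has j = 3.
C(5,3) = 10.
Coefficient = C(5,3) · 5^2 = 10 · 25 = 250.

250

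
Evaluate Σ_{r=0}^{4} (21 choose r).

7547

1 + 21 + 210 + 1330 + 5985 = 7547.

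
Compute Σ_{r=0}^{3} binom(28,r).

1 + 28 + 378 + 3276 = 3683.

3683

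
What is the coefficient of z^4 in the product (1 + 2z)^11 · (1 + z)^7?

Coefficient of z^4 = Σ_{j} C(11,j)·2^j·C(7,4-j)·1^(4-j) for j from 0 to 4.
= 35 + 770 + 4620 + 9240 + 5280 = 19945.

19945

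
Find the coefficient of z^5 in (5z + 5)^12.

193359375000

The general term is C(12,j)·(5z)^j·(5)^(12-j); the z^5 term has j = 5.
C(12,5) = 792.
Coefficient = C(12,5) · 5^5 · 5^7 = 792 · 3125 · 78125 = 193359375000.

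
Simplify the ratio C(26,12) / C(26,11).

5/4

C(n,k+1)/C(n,k) = (n−k)/(k+1) = (26−11)/(11+1) = 15/12 = 5/4.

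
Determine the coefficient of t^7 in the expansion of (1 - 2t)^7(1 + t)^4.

-408

Coefficient of t^7 = Σ_{j} C(7,j)·(-2)^j·C(4,7-j)·1^(7-j) for j from 3 to 7.
= (-280) + 2240 + (-4032) + 1792 + (-128) = -408.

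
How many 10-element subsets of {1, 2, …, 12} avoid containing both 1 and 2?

21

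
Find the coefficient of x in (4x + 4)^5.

The general term is C(5,j)·(4x)^j·(4)^(5-j); the x^1 term has j = 1.
C(5,1) = 5.
Coefficient = C(5,1) · 4^1 · 4^4 = 5 · 4 · 256 = 5120.

5120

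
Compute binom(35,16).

4059928950

C(35,16) = (35·34·33·32·31·30·29·28·27·26·25·24·23·22·21·20) / 16! = 84945040381058457600000 / 20922789888000 = 4059928950.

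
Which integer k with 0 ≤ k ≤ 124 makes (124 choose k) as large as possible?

C(124,k) is maximized at k = 124/2 = 62.

62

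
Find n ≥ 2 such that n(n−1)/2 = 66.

12

n(n−1)/2 = 66 ⇒ n(n−1) = 132. Since 12·11 = 132, n = 12.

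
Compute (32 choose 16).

601080390

C(32,16) = (32·31·30·29·28·27·26·25·24·23·22·21·20·19·18·17) / 16! = 12576278705767096320000 / 20922789888000 = 601080390.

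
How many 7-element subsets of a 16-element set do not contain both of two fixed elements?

9438

All 7-subsets: C(16,7) = 11440. Those containing both fixed elements: C(14,5) = 2002.
11440 − 2002 = 9438.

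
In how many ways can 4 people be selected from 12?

495

This is C(12,4) = 495.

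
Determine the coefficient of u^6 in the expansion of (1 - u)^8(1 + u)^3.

Coefficient of u^6 = Σ_{j} C(8,j)·(-1)^j·C(3,6-j)·1^(6-j) for j from 3 to 6.
= (-56) + 210 + (-168) + 28 = 14.

14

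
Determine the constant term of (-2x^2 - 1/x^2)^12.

59136

General term: C(12,j)·(-2x^2)^j·(-1/x^2)^(12-j), with x-exponent 2j − 2(12−j) = 4j − 24.
Set 4j − 24 = 0: j = 6.
C(12,6) = 924; (-2)^6 = 64; (-1)^6 = 1.
Coefficient = 924 · 64 · 1 = 59136.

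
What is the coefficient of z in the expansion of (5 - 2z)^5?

The general term is C(5,j)·(5)^j·(-2z)^(5-j); the z^1 term has j = 4.
C(5,4) = 5.
Coefficient = C(5,4) · 5^4 · (-2)^1 = 5 · 625 · (-2) = -6250.

-6250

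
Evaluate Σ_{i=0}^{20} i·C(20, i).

10485760

Since i·C(20,i) = 20·C(19,i−1), the sum is 20·2^19 = 20·524288 = 10485760.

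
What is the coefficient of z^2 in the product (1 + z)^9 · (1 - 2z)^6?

Coefficient of z^2 = Σ_{j} C(9,j)·1^j·C(6,2-j)·(-2)^(2-j) for j from 0 to 2.
= 60 + (-108) + 36 = -12.

-12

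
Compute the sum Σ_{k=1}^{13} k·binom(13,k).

Since k·C(13,k) = 13·C(12,k−1), the sum is 13·2^12 = 13·4096 = 53248.

53248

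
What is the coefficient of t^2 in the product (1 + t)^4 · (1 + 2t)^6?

114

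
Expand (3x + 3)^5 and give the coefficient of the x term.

1215

The general term is C(5,j)·(3x)^j·(3)^(5-j); the x^1 term has j = 1.
C(5,1) = 5.
Coefficient = C(5,1) · 3^1 · 3^4 = 5 · 3 · 81 = 1215.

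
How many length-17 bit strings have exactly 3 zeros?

Choose the 3 positions: C(17,3) = 680.

680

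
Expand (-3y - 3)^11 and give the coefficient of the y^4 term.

The general term is C(11,j)·(-3y)^j·(-3)^(11-j); the y^4 term has j = 4.
C(11,4) = 330.
Coefficient = C(11,4) · (-3)^4 · (-3)^7 = 330 · 81 · (-2187) = -58458510.

-58458510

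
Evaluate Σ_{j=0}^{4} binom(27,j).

1 + 27 + 351 + 2925 + 17550 = 20854.

20854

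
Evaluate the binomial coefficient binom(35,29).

1623160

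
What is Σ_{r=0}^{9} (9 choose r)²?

Σ C(9,r)² is the coefficient of x^9 in (1+x)^9(1+x)^9 = (1+x)^18, i.e. C(18,9) = 48620.

48620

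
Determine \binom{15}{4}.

1365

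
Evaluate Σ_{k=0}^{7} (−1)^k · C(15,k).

-3432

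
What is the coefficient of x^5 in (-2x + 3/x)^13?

-29652480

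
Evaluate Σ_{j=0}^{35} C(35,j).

The entries of row 35 sum to 2^35 = 34359738368.

34359738368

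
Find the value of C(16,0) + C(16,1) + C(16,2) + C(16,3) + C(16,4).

1 + 16 + 120 + 560 + 1820 = 2517.

2517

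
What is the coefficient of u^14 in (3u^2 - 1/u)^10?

General term: C(10,j)·(3u^2)^j·(-1/u)^(10-j), with u-exponent 2j − 1(10−j) = 3j − 10.
Set 3j − 10 = 14: j = 8.
C(10,8) = 45; 3^8 = 6561; (-1)^2 = 1.
Coefficient = 45 · 6561 · 1 = 295245.

295245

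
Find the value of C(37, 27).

C(37,27) = C(37,10) by symmetry.
C(37,10) = (37·36·35·34·33·32·31·30·29·28) / 10! = 1264020397516800 / 3628800 = 348330136.

348330136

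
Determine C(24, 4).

C(24,4) = (24·23·22·21) / 4! = 255024 / 24 = 10626.

10626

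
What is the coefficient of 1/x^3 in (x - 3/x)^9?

General term: C(9,j)·(x)^j·(-3/x)^(9-j), with x-exponent 1j − 1(9−j) = 2j − 9.
Set 2j − 9 = -3: j = 3.
C(9,3) = 84; 1^3 = 1; (-3)^6 = 729.
Coefficient = 84 · 1 · 729 = 61236.

61236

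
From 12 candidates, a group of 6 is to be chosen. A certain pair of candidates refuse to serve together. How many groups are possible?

714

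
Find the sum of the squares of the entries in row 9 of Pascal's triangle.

Σ C(9,r)² is the coefficient of x^9 in (1+x)^9(1+x)^9 = (1+x)^18, i.e. C(18,9) = 48620.

48620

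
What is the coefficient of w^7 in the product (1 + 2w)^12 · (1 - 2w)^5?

22528

Coefficient of w^7 = Σ_{j} C(12,j)·2^j·C(5,7-j)·(-2)^(7-j) for j from 2 to 7.
= (-8448) + 140800 + (-633600) + 1013760 + (-591360) + 101376 = 22528.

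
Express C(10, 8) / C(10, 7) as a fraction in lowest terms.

3/8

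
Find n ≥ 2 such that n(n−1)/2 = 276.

24

n(n−1)/2 = 276 ⇒ n(n−1) = 552. Since 24·23 = 552, n = 24.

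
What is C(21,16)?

20349

C(21,16) = C(21,5) by symmetry.
C(21,5) = (21·20·19·18·17) / 5! = 2441880 / 120 = 20349.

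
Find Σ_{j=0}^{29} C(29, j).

536870912

The entries of row 29 sum to 2^29 = 536870912.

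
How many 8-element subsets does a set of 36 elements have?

30260340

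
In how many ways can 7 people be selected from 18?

This is C(18,7) = 31824.

31824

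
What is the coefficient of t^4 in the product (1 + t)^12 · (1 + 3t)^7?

31764

Coefficient of t^4 = Σ_{j} C(12,j)·1^j·C(7,4-j)·3^(4-j) for j from 0 to 4.
= 2835 + 11340 + 12474 + 4620 + 495 = 31764.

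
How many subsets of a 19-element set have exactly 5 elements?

Choose the 5 positions: C(19,5) = 11628.

11628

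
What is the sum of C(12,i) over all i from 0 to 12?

Setting x = 1 in (1+x)^12 gives Σ C(12,i) = 2^12 = 4096.

4096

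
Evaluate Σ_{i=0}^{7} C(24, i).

536155

1 + 24 + 276 + 2024 + 10626 + 42504 + 134596 + 346104 = 536155.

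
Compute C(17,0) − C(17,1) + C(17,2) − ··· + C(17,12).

1820

The partial alternating sum Σ_{k=0}^{12} (−1)^k C(17,k) = (−1)^12 C(16,12) = 1820.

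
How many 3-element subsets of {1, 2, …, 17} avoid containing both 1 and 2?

All 3-subsets: C(17,3) = 680. Those containing both fixed elements: C(15,1) = 15.
680 − 15 = 665.

665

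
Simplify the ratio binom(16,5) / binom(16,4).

C(n,k+1)/C(n,k) = (n−k)/(k+1) = (16−4)/(4+1) = 12/5.

12/5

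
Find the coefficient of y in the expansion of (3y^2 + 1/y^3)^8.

13608

General term: C(8,j)·(3y^2)^j·(1/y^3)^(8-j), with y-exponent 2j − 3(8−j) = 5j − 24.
Set 5j − 24 = 1: j = 5.
C(8,5) = 56; 3^5 = 243; 1^3 = 1.
Coefficient = 56 · 243 · 1 = 13608.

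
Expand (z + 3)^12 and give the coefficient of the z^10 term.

594

The general term is C(12,j)·(z)^j·(3)^(12-j); the z^10 term has j = 10.
C(12,10) = 66.
Coefficient = C(12,10) · 3^2 = 66 · 9 = 594.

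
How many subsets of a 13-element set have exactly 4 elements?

Choose the 4 positions: C(13,4) = 715.

715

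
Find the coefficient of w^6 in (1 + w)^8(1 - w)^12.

Coefficient of w^6 = Σ_{j} C(8,j)·1^j·C(12,6-j)·(-1)^(6-j) for j from 0 to 6.
= 924 + (-6336) + 13860 + (-12320) + 4620 + (-672) + 28 = 104.

104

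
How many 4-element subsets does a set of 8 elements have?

70

C(8,4) = (8·7·6·5) / 4! = 1680 / 24 = 70.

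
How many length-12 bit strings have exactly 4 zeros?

Choose the 4 positions: C(12,4) = 495.

495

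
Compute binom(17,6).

12376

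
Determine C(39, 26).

C(39,26) = C(39,13) by symmetry.
C(39,13) = (39·38·37·36·35·34·33·32·31·30·29·28·27) / 13! = 50578512186237235200 / 6227020800 = 8122425444.

8122425444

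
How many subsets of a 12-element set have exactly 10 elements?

Choose the 10 positions: C(12,10) = 66.

66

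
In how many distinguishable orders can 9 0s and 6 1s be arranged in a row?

5005

Choose positions for the 0s: C(15,9) = 5005.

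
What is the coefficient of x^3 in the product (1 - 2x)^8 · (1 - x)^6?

Coefficient of x^3 = Σ_{j} C(8,j)·(-2)^j·C(6,3-j)·(-1)^(3-j) for j from 0 to 3.
= (-20) + (-240) + (-672) + (-448) = -1380.

-1380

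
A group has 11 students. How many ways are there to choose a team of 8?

165

This is C(11,8) = 165.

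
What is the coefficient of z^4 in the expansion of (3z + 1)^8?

5670

The general term is C(8,j)·(3z)^j·(1)^(8-j); the z^4 term has j = 4.
C(8,4) = 70.
Coefficient = C(8,4) · 3^4 = 70 · 81 = 5670.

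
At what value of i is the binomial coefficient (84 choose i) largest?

C(84,i) is maximized at i = 84/2 = 42.

42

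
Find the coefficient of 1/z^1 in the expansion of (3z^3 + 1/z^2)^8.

1512

General term: C(8,j)·(3z^3)^j·(1/z^2)^(8-j), with z-exponent 3j − 2(8−j) = 5j − 16.
Set 5j − 16 = -1: j = 3.
C(8,3) = 56; 3^3 = 27; 1^5 = 1.
Coefficient = 56 · 27 · 1 = 1512.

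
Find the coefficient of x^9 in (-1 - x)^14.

The general term is C(14,j)·(-1)^j·(-x)^(14-j); the x^9 term has j = 5.
C(14,5) = 2002.
Coefficient = C(14,5) · (-1)^5 · (-1)^9 = 2002 · (-1) · (-1) = 2002.

2002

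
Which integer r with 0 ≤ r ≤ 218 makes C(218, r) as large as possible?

C(218,r) is maximized at r = 218/2 = 109.

109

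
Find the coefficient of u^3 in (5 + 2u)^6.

20000

The general term is C(6,j)·(5)^j·(2u)^(6-j); the u^3 term has j = 3.
C(6,3) = 20.
Coefficient = C(6,3) · 5^3 · 2^3 = 20 · 125 · 8 = 20000.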